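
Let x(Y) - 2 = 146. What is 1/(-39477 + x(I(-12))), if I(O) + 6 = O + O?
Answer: -1/39329 ≈ -2.5427e-5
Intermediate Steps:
I(O) = -6 + 2*O (I(O) = -6 + (O + O) = -6 + 2*O)
x(Y) = 148 (x(Y) = 2 + 146 = 148)
1/(-39477 + x(I(-12))) = 1/(-39477 + 148) = 1/(-39329) = -1/39329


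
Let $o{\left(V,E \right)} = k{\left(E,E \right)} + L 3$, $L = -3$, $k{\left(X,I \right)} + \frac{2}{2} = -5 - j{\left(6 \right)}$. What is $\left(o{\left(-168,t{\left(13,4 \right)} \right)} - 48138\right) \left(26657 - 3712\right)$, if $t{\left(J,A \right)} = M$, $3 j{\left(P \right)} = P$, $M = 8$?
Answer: $-1104916475$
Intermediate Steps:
$j{\left(P \right)} = \frac{P}{3}$
$k{\left(X,I \right)} = -8$ ($k{\left(X,I \right)} = -1 - \left(5 + \frac{1}{3} \cdot 6\right) = -1 - 7 = -8$)
$t{\left(J,A \right)} = 8$
$o{\left(V,E \right)} = -17$ ($o{\left(V,E \right)} = -8 - 9 = -17$)
$\left(o{\left(-168,t{\left(13,4 \right)} \right)} - 48138\right) \left(26657 - 3712\right) = \left(-17 - 48138\right) \left(26657 - 3712\right) = \left(-48155\right) 22945 = -1104916475$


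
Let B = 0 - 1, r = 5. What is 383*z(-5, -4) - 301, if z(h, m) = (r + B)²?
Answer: 5827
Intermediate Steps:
B = -1
z(h, m) = 16 (z(h, m) = (5 - 1)² = 4² = 16)
383*z(-5, -4) - 301 = 383*16 - 301 = 6128 - 301 = 5827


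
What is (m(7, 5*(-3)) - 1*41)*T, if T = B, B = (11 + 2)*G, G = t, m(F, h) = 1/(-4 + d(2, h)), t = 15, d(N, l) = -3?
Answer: -56160/7 ≈ -8022.9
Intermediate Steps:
m(F, h) = -1/7 (m(F, h) = 1/(-4 - 3) = 1/(-7) = -1/7)
G = 15
B = 195 (B = (11 + 2)*15 = 13*15 = 195)
T = 195
(m(7, 5*(-3)) - 1*41)*T = (-1/7 - 1*41)*195 = (-1/7 - 41)*195 = -288/7*195 = -56160/7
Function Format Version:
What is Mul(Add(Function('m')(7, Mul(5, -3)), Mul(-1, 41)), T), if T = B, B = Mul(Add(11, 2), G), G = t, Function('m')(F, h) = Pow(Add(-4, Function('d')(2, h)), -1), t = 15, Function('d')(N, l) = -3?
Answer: Rational(-56160, 7) ≈ -8022.9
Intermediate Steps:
Function('m')(F, h) = Rational(-1, 7) (Function('m')(F, h) = Pow(Add(-4, -3), -1) = Pow(-7, -1) = Rational(-1, 7))
G = 15
B = 195 (B = Mul(Add(11, 2), 15) = Mul(13, 15) = 195)
T = 195
Mul(Add(Function('m')(7, Mul(5, -3)), Mul(-1, 41)), T) = Mul(Add(Rational(-1, 7), Mul(-1, 41)), 195) = Mul(Add(Rational(-1, 7), -41), 195) = Mul(Rational(-288, 7), 195) = Rational(-56160, 7)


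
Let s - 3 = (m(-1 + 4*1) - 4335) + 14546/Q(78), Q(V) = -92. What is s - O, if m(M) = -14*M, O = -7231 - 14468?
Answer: 789677/46 ≈ 17167.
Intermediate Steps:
O = -21699
s = -208477/46 (s = 3 + ((-14*(-1 + 4*1) - 4335) + 14546/(-92)) = 3 + ((-14*(-1 + 4) - 4335) + 14546*(-1/92)) = 3 + ((-14*3 - 4335) - 7273/46) = 3 + ((-42 - 4335) - 7273/46) = 3 + (-4377 - 7273/46) = 3 - 208615/46 = -208477/46 ≈ -4532.1)
s - O = -208477/46 - 1*(-21699) = -208477/46 + 21699 = 789677/46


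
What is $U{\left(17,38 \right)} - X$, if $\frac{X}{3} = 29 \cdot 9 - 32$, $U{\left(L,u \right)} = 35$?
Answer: $-652$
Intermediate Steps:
$X = 687$ ($X = 3 \left(29 \cdot 9 - 32\right) = 3 \left(261 - 32\right) = 3 \cdot 229 = 687$)
$U{\left(17,38 \right)} - X = 35 - 687 = -652$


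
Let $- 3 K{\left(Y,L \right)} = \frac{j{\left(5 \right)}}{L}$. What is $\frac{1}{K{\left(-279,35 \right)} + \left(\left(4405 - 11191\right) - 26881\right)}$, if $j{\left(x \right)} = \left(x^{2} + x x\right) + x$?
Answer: $- \frac{21}{707018} \approx -2.9702 \cdot 10^{-5}$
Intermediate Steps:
$j{\left(x \right)} = x + 2 x^{2}$ ($j{\left(x \right)} = \left(x^{2} + x^{2}\right) + x = 2 x^{2} + x = x + 2 x^{2}$)
$K{\left(Y,L \right)} = - \frac{55}{3 L}$ ($K{\left(Y,L \right)} = - \frac{5 \left(1 + 2 \cdot 5\right) \frac{1}{L}}{3} = - \frac{5 \left(1 + 10\right) \frac{1}{L}}{3} = - \frac{5 \cdot 11 \frac{1}{L}}{3} = - \frac{55 \frac{1}{L}}{3} = - \frac{55}{3 L}$)
$\frac{1}{K{\left(-279,35 \right)} + \left(\left(4405 - 11191\right) - 26881\right)} = \frac{1}{- \frac{55}{3 \cdot 35} + \left(\left(4405 - 11191\right) - 26881\right)} = \frac{1}{\left(- \frac{55}{3}\right) \frac{1}{35} - 33667} = \frac{1}{- \frac{11}{21} - 33667} = \frac{1}{- \frac{707018}{21}} = - \frac{21}{707018}$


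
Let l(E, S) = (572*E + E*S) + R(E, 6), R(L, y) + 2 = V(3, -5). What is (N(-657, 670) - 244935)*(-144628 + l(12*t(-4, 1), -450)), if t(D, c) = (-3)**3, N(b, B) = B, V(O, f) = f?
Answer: 44984575195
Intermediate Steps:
t(D, c) = -27
R(L, y) = -7 (R(L, y) = -2 - 5 = -7)
l(E, S) = -7 + 572*E + E*S (l(E, S) = (572*E + E*S) - 7 = -7 + 572*E + E*S)
(N(-657, 670) - 244935)*(-144628 + l(12*t(-4, 1), -450)) = (670 - 244935)*(-144628 + (-7 + 572*(12*(-27)) + (12*(-27))*(-450))) = -244265*(-144628 + (-7 + 572*(-324) - 324*(-450))) = -244265*(-144628 + (-7 - 185328 + 145800)) = -244265*(-144628 - 39535) = -244265*(-184163) = 44984575195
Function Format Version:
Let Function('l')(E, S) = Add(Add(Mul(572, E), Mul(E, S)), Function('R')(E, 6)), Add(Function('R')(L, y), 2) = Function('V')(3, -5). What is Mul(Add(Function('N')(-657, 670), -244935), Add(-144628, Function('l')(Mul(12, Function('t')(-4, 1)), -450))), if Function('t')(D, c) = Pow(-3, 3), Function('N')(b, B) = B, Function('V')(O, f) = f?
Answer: 44984575195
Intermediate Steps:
Function('t')(D, c) = -27
Function('R')(L, y) = -7 (Function('R')(L, y) = Add(-2, -5) = -7)
Function('l')(E, S) = Add(-7, Mul(572, E), Mul(E, S)) (Function('l')(E, S) = Add(Add(Mul(572, E), Mul(E, S)), -7) = Add(-7, Mul(572, E), Mul(E, S)))
Mul(Add(Function('N')(-657, 670), -244935), Add(-144628, Function('l')(Mul(12, Function('t')(-4, 1)), -450))) = Mul(Add(670, -244935), Add(-144628, Add(-7, Mul(572, Mul(12, -27)), Mul(Mul(12, -27), -450)))) = Mul(-244265, Add(-144628, Add(-7, Mul(572, -324), Mul(-324, -450)))) = Mul(-244265, Add(-144628, Add(-7, -185328, 145800))) = Mul(-244265, Add(-144628, -39535)) = Mul(-244265, -184163) = 44984575195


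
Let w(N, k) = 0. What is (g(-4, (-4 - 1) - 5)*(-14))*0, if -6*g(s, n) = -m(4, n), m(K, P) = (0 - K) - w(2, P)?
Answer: 0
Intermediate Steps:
m(K, P) = -K (m(K, P) = (0 - K) - 1*0 = -K + 0 = -K)
g(s, n) = -⅔ (g(s, n) = -(-1)*(-1*4)/6 = -(-1)*(-4)/6 = -⅙*4 = -⅔)
(g(-4, (-4 - 1) - 5)*(-14))*0 = -⅔*(-14)*0 = (28/3)*0 = 0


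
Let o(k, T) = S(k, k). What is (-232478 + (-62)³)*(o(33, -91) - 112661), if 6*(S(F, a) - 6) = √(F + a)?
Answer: 53038649930 - 235403*√66/3 ≈ 5.3038e+10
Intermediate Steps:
S(F, a) = 6 + √(F + a)/6
o(k, T) = 6 + √2*√k/6 (o(k, T) = 6 + √(k + k)/6 = 6 + √(2*k)/6 = 6 + (√2*√k)/6 = 6 + √2*√k/6)
(-232478 + (-62)³)*(o(33, -91) - 112661) = (-232478 + (-62)³)*((6 + √2*√33/6) - 112661) = (-232478 - 238328)*((6 + √66/6) - 112661) = -470806*(-112655 + √66/6) = 53038649930 - 235403*√66/3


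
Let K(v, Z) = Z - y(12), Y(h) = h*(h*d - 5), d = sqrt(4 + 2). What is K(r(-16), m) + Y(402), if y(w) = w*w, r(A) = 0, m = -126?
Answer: -2280 + 161604*sqrt(6) ≈ 3.9357e+5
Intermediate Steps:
d = sqrt(6) ≈ 2.4495
y(w) = w**2
Y(h) = h*(-5 + h*sqrt(6)) (Y(h) = h*(h*sqrt(6) - 5) = h*(-5 + h*sqrt(6)))
K(v, Z) = -144 + Z (K(v, Z) = Z - 1*12**2 = Z - 1*144 = Z - 144 = -144 + Z)
K(r(-16), m) + Y(402) = (-144 - 126) + 402*(-5 + 402*sqrt(6)) = -270 + (-2010 + 161604*sqrt(6)) = -2280 + 161604*sqrt(6)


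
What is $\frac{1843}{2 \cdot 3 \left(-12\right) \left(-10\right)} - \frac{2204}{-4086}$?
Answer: $\frac{506521}{163440} \approx 3.0991$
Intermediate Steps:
$\frac{1843}{2 \cdot 3 \left(-12\right) \left(-10\right)} - \frac{2204}{-4086} = \frac{1843}{6 \left(-12\right) \left(-10\right)} - - \frac{1102}{2043} = \frac{1843}{\left(-72\right) \left(-10\right)} + \frac{1102}{2043} = \frac{1843}{720} + \frac{1102}{2043} = \frac{506521}{163440}$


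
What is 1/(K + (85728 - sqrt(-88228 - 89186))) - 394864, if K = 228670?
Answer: -19515418716870177/49423139909 + I*sqrt(177414)/98846279818 ≈ -3.9486e+5 + 4.2612e-9*I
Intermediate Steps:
1/(K + (85728 - sqrt(-88228 - 89186))) - 394864 = 1/(228670 + (85728 - sqrt(-88228 - 89186))) - 394864 = 1/(228670 + (85728 - sqrt(-177414))) - 394864 = 1/(228670 + (85728 - I*sqrt(177414))) - 394864 = 1/(314398 - I*sqrt(177414)) - 394864 = -394864 + 1/(314398 - I*sqrt(177414))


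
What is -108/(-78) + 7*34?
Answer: 3112/13 ≈ 239.38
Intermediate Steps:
-108/(-78) + 7*34 = -108*(-1/78) + 238 = 18/13 + 238 = 3112/13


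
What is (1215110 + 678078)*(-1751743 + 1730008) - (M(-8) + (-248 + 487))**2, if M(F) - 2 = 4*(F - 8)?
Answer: -41148472509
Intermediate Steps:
M(F) = -30 + 4*F (M(F) = 2 + 4*(F - 8) = 2 + 4*(-8 + F) = 2 + (-32 + 4*F) = -30 + 4*F)
(1215110 + 678078)*(-1751743 + 1730008) - (M(-8) + (-248 + 487))**2 = (1215110 + 678078)*(-1751743 + 1730008) - ((-30 + 4*(-8)) + (-248 + 487))**2 = 1893188*(-21735) - ((-30 - 32) + 239)**2 = -41148441180 - (-62 + 239)**2 = -41148441180 - 1*177**2 = -41148441180 - 1*31329 = -41148441180 - 31329 = -41148472509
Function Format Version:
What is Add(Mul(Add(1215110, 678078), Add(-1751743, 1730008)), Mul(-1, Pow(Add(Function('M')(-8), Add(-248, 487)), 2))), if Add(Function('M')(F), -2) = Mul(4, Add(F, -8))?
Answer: -41148472509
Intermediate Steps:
Function('M')(F) = Add(-30, Mul(4, F)) (Function('M')(F) = Add(2, Mul(4, Add(F, -8))) = Add(2, Mul(4, Add(-8, F))) = Add(2, Add(-32, Mul(4, F))) = Add(-30, Mul(4, F)))
Add(Mul(Add(1215110, 678078), Add(-1751743, 1730008)), Mul(-1, Pow(Add(Function('M')(-8), Add(-248, 487)), 2))) = Add(Mul(Add(1215110, 678078), Add(-1751743, 1730008)), Mul(-1, Pow(Add(Add(-30, Mul(4, -8)), Add(-248, 487)), 2))) = Add(Mul(1893188, -21735), Mul(-1, Pow(Add(Add(-30, -32), 239), 2))) = Add(-41148441180, Mul(-1, Pow(Add(-62, 239), 2))) = Add(-41148441180, Mul(-1, Pow(177, 2))) = Add(-41148441180, Mul(-1, 31329)) = Add(-41148441180, -31329) = -41148472509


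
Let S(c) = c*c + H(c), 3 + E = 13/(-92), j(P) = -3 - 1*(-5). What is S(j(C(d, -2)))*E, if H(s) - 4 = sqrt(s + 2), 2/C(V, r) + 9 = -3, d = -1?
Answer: -1445/46 ≈ -31.413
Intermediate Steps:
C(V, r) = -1/6 (C(V, r) = 2/(-9 - 3) = 2/(-12) = 2*(-1/12) = -1/6)
H(s) = 4 + sqrt(2 + s) (H(s) = 4 + sqrt(s + 2) = 4 + sqrt(2 + s))
j(P) = 2 (j(P) = -3 + 5 = 2)
E = -289/92 (E = -3 + 13/(-92) = -3 + 13*(-1/92) = -3 - 13/92 = -289/92 ≈ -3.1413)
S(c) = 4 + c**2 + sqrt(2 + c) (S(c) = c*c + (4 + sqrt(2 + c)) = c**2 + (4 + sqrt(2 + c)) = 4 + c**2 + sqrt(2 + c))
S(j(C(d, -2)))*E = (4 + 2**2 + sqrt(2 + 2))*(-289/92) = (4 + 4 + sqrt(4))*(-289/92) = (4 + 4 + 2)*(-289/92) = 10*(-289/92) = -1445/46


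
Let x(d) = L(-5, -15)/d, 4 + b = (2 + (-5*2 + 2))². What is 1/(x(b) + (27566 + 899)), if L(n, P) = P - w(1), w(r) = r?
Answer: 2/56929 ≈ 3.5131e-5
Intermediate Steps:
b = 32 (b = -4 + (2 + (-5*2 + 2))² = -4 + (2 + (-10 + 2))² = -4 + (2 - 8)² = -4 + (-6)² = -4 + 36 = 32)
L(n, P) = -1 + P (L(n, P) = P - 1*1 = P - 1 = -1 + P)
x(d) = -16/d (x(d) = (-1 - 15)/d = -16/d)
1/(x(b) + (27566 + 899)) = 1/(-16/32 + (27566 + 899)) = 1/(-16*1/32 + 28465) = 1/(-½ + 28465) = 1/(56929/2) = 2/56929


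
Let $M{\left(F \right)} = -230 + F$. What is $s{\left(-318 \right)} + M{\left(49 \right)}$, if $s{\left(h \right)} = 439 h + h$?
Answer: $-140101$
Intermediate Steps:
$s{\left(h \right)} = 440 h$
$s{\left(-318 \right)} + M{\left(49 \right)} = 440 \left(-318\right) + \left(-230 + 49\right) = -139920 - 181 = -140101$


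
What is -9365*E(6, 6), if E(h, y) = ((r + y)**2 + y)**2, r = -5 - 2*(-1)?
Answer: -2107125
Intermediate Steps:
r = -3 (r = -5 + 2 = -3)
E(h, y) = (y + (-3 + y)**2)**2 (E(h, y) = ((-3 + y)**2 + y)**2 = (y + (-3 + y)**2)**2)
-9365*E(6, 6) = -9365*(6 + (-3 + 6)**2)**2 = -9365*(6 + 3**2)**2 = -9365*(6 + 9)**2 = -9365*15**2 = -9365*225 = -2107125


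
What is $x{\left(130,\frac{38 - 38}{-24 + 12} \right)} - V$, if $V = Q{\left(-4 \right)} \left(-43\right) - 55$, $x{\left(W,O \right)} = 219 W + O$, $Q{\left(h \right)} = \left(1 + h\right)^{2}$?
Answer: $28912$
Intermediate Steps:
$x{\left(W,O \right)} = O + 219 W$
$V = -442$ ($V = \left(1 - 4\right)^{2} \left(-43\right) - 55 = \left(-3\right)^{2} \left(-43\right) - 55 = 9 \left(-43\right) - 55 = -387 - 55 = -442$)
$x{\left(130,\frac{38 - 38}{-24 + 12} \right)} - V = \left(\frac{38 - 38}{-24 + 12} + 219 \cdot 130\right) - -442 = \left(\frac{0}{-12} + 28470\right) + 442 = \left(0 \left(- \frac{1}{12}\right) + 28470\right) + 442 = \left(0 + 28470\right) + 442 = 28470 + 442 = 28912$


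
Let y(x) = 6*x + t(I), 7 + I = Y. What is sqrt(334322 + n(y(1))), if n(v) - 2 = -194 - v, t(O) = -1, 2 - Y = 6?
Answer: 45*sqrt(165) ≈ 578.04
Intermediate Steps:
Y = -4 (Y = 2 - 1*6 = 2 - 6 = -4)
I = -11 (I = -7 - 4 = -11)
y(x) = -1 + 6*x (y(x) = 6*x - 1 = -1 + 6*x)
n(v) = -192 - v (n(v) = 2 + (-194 - v) = -192 - v)
sqrt(334322 + n(y(1))) = sqrt(334322 + (-192 - (-1 + 6*1))) = sqrt(334322 + (-192 - (-1 + 6))) = sqrt(334322 + (-192 - 1*5)) = sqrt(334322 + (-192 - 5)) = sqrt(334322 - 197) = sqrt(334125) = 45*sqrt(165)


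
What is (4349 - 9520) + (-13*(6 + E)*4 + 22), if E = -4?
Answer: -5253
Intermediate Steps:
(4349 - 9520) + (-13*(6 + E)*4 + 22) = (4349 - 9520) + (-13*(6 - 4)*4 + 22) = -5171 + (-26*4 + 22) = -5171 + (-13*8 + 22) = -5171 + (-104 + 22) = -5171 - 82 = -5253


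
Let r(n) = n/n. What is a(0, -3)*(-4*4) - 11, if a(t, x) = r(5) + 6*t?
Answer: -27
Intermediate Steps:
r(n) = 1
a(t, x) = 1 + 6*t
a(0, -3)*(-4*4) - 11 = (1 + 6*0)*(-4*4) - 11 = (1 + 0)*(-16) - 11 = 1*(-16) - 11 = -16 - 11 = -27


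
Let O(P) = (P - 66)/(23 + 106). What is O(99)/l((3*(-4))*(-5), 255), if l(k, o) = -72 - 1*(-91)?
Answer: 11/817 ≈ 0.013464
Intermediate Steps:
O(P) = -22/43 + P/129 (O(P) = (-66 + P)/129 = (-66 + P)*(1/129) = -22/43 + P/129)
l(k, o) = 19 (l(k, o) = -72 + 91 = 19)
O(99)/l((3*(-4))*(-5), 255) = (-22/43 + (1/129)*99)/19 = (-22/43 + 33/43)*(1/19) = (11/43)*(1/19) = 11/817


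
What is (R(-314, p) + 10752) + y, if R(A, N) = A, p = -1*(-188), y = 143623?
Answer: 154061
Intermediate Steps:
p = 188
(R(-314, p) + 10752) + y = (-314 + 10752) + 143623 = 10438 + 143623 = 154061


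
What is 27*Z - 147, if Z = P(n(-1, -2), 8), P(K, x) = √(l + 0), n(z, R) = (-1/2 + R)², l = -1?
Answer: -147 + 27*I ≈ -147.0 + 27.0*I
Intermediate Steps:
n(z, R) = (-½ + R)² (n(z, R) = (-1*½ + R)² = (-½ + R)²)
P(K, x) = I (P(K, x) = √(-1 + 0) = √(-1) = I)
Z = I ≈ 1.0*I
27*Z - 147 = 27*I - 147 = -147 + 27*I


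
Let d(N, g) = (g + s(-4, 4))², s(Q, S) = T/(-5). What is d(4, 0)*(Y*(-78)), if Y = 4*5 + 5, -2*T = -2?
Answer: -78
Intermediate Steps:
T = 1 (T = -½*(-2) = 1)
s(Q, S) = -⅕ (s(Q, S) = 1/(-5) = 1*(-⅕) = -⅕)
Y = 25 (Y = 20 + 5 = 25)
d(N, g) = (-⅕ + g)² (d(N, g) = (g - ⅕)² = (-⅕ + g)²)
d(4, 0)*(Y*(-78)) = ((-1 + 5*0)²/25)*(25*(-78)) = ((-1 + 0)²/25)*(-1950) = ((1/25)*(-1)²)*(-1950) = ((1/25)*1)*(-1950) = (1/25)*(-1950) = -78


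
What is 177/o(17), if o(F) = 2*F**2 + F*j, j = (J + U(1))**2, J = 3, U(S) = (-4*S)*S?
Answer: 177/595 ≈ 0.29748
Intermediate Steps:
U(S) = -4*S**2
j = 1 (j = (3 - 4*1**2)**2 = (3 - 4*1)**2 = (3 - 4)**2 = (-1)**2 = 1)
o(F) = F + 2*F**2 (o(F) = 2*F**2 + F*1 = 2*F**2 + F = F + 2*F**2)
177/o(17) = 177/((17*(1 + 2*17))) = 177/((17*(1 + 34))) = 177/((17*35)) = 177/595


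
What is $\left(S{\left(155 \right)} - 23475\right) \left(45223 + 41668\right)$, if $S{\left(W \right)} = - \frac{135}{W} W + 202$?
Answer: $-2033944528$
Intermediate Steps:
$S{\left(W \right)} = 67$ ($S{\left(W \right)} = -135 + 202 = 67$)
$\left(S{\left(155 \right)} - 23475\right) \left(45223 + 41668\right) = \left(67 - 23475\right) \left(45223 + 41668\right) = \left(-23408\right) 86891 = -2033944528$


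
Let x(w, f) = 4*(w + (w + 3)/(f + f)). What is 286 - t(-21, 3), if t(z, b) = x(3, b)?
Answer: 270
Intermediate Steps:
x(w, f) = 4*w + 2*(3 + w)/f (x(w, f) = 4*(w + (3 + w)/((2*f))) = 4*(w + (3 + w)*(1/(2*f))) = 4*(w + (3 + w)/(2*f)) = 4*w + 2*(3 + w)/f)
t(z, b) = 2*(6 + 6*b)/b (t(z, b) = 2*(3 + 3 + 2*b*3)/b = 2*(3 + 3 + 6*b)/b = 2*(6 + 6*b)/b)
286 - t(-21, 3) = 286 - (12 + 12/3) = 286 - (12 + 12*(1/3)) = 286 - (12 + 4) = 286 - 1*16 = 286 - 16 = 270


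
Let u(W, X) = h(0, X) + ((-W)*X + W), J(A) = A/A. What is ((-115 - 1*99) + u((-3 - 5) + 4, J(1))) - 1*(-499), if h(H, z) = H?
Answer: 285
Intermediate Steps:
J(A) = 1
u(W, X) = W - W*X (u(W, X) = 0 + ((-W)*X + W) = 0 + (-W*X + W) = 0 + (W - W*X) = W - W*X)
((-115 - 1*99) + u((-3 - 5) + 4, J(1))) - 1*(-499) = ((-115 - 1*99) + ((-3 - 5) + 4)*(1 - 1*1)) - 1*(-499) = ((-115 - 99) + (-8 + 4)*(1 - 1)) + 499 = (-214 - 4*0) + 499 = (-214 + 0) + 499 = -214 + 499 = 285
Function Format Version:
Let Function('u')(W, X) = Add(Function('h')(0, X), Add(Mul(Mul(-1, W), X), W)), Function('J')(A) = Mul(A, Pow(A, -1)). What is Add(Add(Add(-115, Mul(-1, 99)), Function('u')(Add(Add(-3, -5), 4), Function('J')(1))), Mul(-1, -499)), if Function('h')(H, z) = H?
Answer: 285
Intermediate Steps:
Function('J')(A) = 1
Function('u')(W, X) = Add(W, Mul(-1, W, X)) (Function('u')(W, X) = Add(0, Add(Mul(Mul(-1, W), X), W)) = Add(0, Add(Mul(-1, W, X), W)) = Add(0, Add(W, Mul(-1, W, X))) = Add(W, Mul(-1, W, X)))
Add(Add(Add(-115, Mul(-1, 99)), Function('u')(Add(Add(-3, -5), 4), Function('J')(1))), Mul(-1, -499)) = Add(Add(Add(-115, Mul(-1, 99)), Mul(Add(Add(-3, -5), 4), Add(1, Mul(-1, 1)))), Mul(-1, -499)) = Add(Add(Add(-115, -99), Mul(Add(-8, 4), Add(1, -1))), 499) = Add(Add(-214, Mul(-4, 0)), 499) = Add(Add(-214, 0), 499) = Add(-214, 499) = 285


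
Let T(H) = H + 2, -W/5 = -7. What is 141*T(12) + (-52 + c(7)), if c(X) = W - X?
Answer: 1950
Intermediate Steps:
W = 35 (W = -5*(-7) = 35)
T(H) = 2 + H
c(X) = 35 - X
141*T(12) + (-52 + c(7)) = 141*(2 + 12) + (-52 + (35 - 1*7)) = 141*14 + (-52 + (35 - 7)) = 1974 + (-52 + 28) = 1974 - 24 = 1950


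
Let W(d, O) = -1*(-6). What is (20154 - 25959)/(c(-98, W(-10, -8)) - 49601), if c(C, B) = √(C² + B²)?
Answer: 95977935/820083187 + 3870*√2410/820083187 ≈ 0.11727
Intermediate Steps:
W(d, O) = 6
c(C, B) = √(B² + C²)
(20154 - 25959)/(c(-98, W(-10, -8)) - 49601) = (20154 - 25959)/(√(6² + (-98)²) - 49601) = -5805/(√(36 + 9604) - 49601) = -5805/(√9640 - 49601) = -5805/(2*√2410 - 49601) = -5805/(-49601 + 2*√2410)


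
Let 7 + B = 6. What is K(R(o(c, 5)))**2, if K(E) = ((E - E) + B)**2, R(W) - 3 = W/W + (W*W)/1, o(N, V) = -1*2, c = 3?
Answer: 1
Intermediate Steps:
B = -1 (B = -7 + 6 = -1)
o(N, V) = -2
R(W) = 4 + W**2 (R(W) = 3 + (W/W + (W*W)/1) = 3 + (1 + W**2*1) = 3 + (1 + W**2) = 4 + W**2)
K(E) = 1 (K(E) = ((E - E) - 1)**2 = (0 - 1)**2 = (-1)**2 = 1)
K(R(o(c, 5)))**2 = 1**2 = 1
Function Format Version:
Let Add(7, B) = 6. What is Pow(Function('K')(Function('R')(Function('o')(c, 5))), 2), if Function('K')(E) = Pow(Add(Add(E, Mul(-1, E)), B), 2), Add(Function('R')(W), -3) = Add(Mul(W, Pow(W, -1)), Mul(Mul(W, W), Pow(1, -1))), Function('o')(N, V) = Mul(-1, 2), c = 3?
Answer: 1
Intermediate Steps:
B = -1 (B = Add(-7, 6) = -1)
Function('o')(N, V) = -2
Function('R')(W) = Add(4, Pow(W, 2)) (Function('R')(W) = Add(3, Add(Mul(W, Pow(W, -1)), Mul(Mul(W, W), Pow(1, -1)))) = Add(3, Add(1, Mul(Pow(W, 2), 1))) = Add(3, Add(1, Pow(W, 2))) = Add(4, Pow(W, 2)))
Function('K')(E) = 1 (Function('K')(E) = Pow(Add(Add(E, Mul(-1, E)), -1), 2) = Pow(Add(0, -1), 2) = Pow(-1, 2) = 1)
Pow(Function('K')(Function('R')(Function('o')(c, 5))), 2) = Pow(1, 2) = 1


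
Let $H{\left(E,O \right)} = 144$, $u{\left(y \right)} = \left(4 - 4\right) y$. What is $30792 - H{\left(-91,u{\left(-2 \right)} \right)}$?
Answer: $30648$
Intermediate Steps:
$u{\left(y \right)} = 0$ ($u{\left(y \right)} = 0 y = 0$)
$30792 - H{\left(-91,u{\left(-2 \right)} \right)} = 30792 - 144 = 30648$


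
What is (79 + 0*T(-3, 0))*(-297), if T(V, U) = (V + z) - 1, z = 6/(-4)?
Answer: -23463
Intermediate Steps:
z = -3/2 (z = 6*(-1/4) = -3/2 ≈ -1.5000)
T(V, U) = -5/2 + V (T(V, U) = (V - 3/2) - 1 = (-3/2 + V) - 1 = -5/2 + V)
(79 + 0*T(-3, 0))*(-297) = (79 + 0*(-5/2 - 3))*(-297) = (79 + 0*(-11/2))*(-297) = (79 + 0)*(-297) = 79*(-297) = -23463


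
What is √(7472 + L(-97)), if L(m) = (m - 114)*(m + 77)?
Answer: 2*√2923 ≈ 108.13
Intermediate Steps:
L(m) = (-114 + m)*(77 + m)
√(7472 + L(-97)) = √(7472 + (-8778 + (-97)² - 37*(-97))) = √(7472 + (-8778 + 9409 + 3589)) = √(7472 + 4220) = √11692 = 2*√2923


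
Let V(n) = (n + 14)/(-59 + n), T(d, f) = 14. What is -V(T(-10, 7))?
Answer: 28/45 ≈ 0.62222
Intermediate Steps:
V(n) = (14 + n)/(-59 + n)
-V(T(-10, 7)) = -(14 + 14)/(-59 + 14) = -28/(-45) = -(-1)*28/45 = -1*(-28/45) = 28/45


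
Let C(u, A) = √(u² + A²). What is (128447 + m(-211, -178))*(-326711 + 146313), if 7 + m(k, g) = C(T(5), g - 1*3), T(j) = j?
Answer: -23170319120 - 2345174*√194 ≈ -2.3203e+10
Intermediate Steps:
C(u, A) = √(A² + u²)
m(k, g) = -7 + √(25 + (-3 + g)²) (m(k, g) = -7 + √((g - 1*3)² + 5²) = -7 + √((g - 3)² + 25) = -7 + √((-3 + g)² + 25) = -7 + √(25 + (-3 + g)²))
(128447 + m(-211, -178))*(-326711 + 146313) = (128447 + (-7 + √(25 + (-3 - 178)²)))*(-326711 + 146313) = (128447 + (-7 + √(25 + (-181)²)))*(-180398) = (128447 + (-7 + √(25 + 32761)))*(-180398) = (128447 + (-7 + √32786))*(-180398) = (128447 + (-7 + 13*√194))*(-180398) = (128440 + 13*√194)*(-180398) = -23170319120 - 2345174*√194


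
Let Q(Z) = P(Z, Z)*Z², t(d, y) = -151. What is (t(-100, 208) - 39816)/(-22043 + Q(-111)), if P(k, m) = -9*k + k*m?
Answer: -39967/164093677 ≈ -0.00024356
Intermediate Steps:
Q(Z) = Z³*(-9 + Z) (Q(Z) = (Z*(-9 + Z))*Z² = Z³*(-9 + Z))
(t(-100, 208) - 39816)/(-22043 + Q(-111)) = (-151 - 39816)/(-22043 + (-111)³*(-9 - 111)) = -39967/(-22043 - 1367631*(-120)) = -39967/(-22043 + 164115720) = -39967/164093677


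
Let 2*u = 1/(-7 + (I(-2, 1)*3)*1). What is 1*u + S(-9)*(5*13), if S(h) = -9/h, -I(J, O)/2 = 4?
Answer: 4029/62 ≈ 64.984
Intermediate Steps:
I(J, O) = -8 (I(J, O) = -2*4 = -8)
u = -1/62 (u = 1/(2*(-7 - 8*3*1)) = 1/(2*(-7 - 24*1)) = 1/(2*(-7 - 24)) = (½)/(-31) = (½)*(-1/31) = -1/62 ≈ -0.016129)
1*u + S(-9)*(5*13) = 1*(-1/62) + (-9/(-9))*(5*13) = -1/62 - 9*(-⅑)*65 = -1/62 + 1*65 = -1/62 + 65 = 4029/62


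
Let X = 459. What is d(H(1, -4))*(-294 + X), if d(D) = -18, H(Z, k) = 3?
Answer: -2970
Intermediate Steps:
d(H(1, -4))*(-294 + X) = -18*(-294 + 459) = -18*165 = -2970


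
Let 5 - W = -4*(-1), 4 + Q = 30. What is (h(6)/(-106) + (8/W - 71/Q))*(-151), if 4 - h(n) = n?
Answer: -1100337/1378 ≈ -798.50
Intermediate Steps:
Q = 26 (Q = -4 + 30 = 26)
h(n) = 4 - n
W = 1 (W = 5 - (-4)*(-1) = 5 - 1*4 = 5 - 4 = 1)
(h(6)/(-106) + (8/W - 71/Q))*(-151) = ((4 - 1*6)/(-106) + (8/1 - 71/26))*(-151) = ((4 - 6)*(-1/106) + (8*1 - 71*1/26))*(-151) = (-2*(-1/106) + (8 - 71/26))*(-151) = (1/53 + 137/26)*(-151) = (7287/1378)*(-151) = -1100337/1378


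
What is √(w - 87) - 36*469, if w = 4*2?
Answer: -16884 + I*√79 ≈ -16884.0 + 8.8882*I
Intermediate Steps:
w = 8
√(w - 87) - 36*469 = √(8 - 87) - 36*469 = √(-79) - 16884 = I*√79 - 16884 = -16884 + I*√79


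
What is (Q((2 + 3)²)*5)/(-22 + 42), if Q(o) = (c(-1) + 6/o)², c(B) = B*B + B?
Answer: 9/625 ≈ 0.014400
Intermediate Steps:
c(B) = B + B² (c(B) = B² + B = B + B²)
Q(o) = 36/o² (Q(o) = (-(1 - 1) + 6/o)² = (-1*0 + 6/o)² = (0 + 6/o)² = (6/o)² = 36/o²)
(Q((2 + 3)²)*5)/(-22 + 42) = ((36/((2 + 3)²)²)*5)/(-22 + 42) = ((36/(5²)²)*5)/20 = ((36/25²)*5)*(1/20) = ((36*(1/625))*5)*(1/20) = ((36/625)*5)*(1/20) = (36/125)*(1/20) = 9/625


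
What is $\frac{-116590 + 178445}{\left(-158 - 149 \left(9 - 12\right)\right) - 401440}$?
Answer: $- \frac{61855}{401151} \approx -0.15419$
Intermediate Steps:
$\frac{-116590 + 178445}{\left(-158 - 149 \left(9 - 12\right)\right) - 401440} = \frac{61855}{\left(-158 - 149 \left(9 - 12\right)\right) - 401440} = \frac{61855}{\left(-158 - -447\right) - 401440} = \frac{61855}{\left(-158 + 447\right) - 401440} = \frac{61855}{289 - 401440} = \frac{61855}{-401151} = 61855 \left(- \frac{1}{401151}\right) = - \frac{61855}{401151}$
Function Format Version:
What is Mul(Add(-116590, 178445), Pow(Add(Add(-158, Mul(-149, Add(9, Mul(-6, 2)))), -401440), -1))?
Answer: Rational(-61855, 401151) ≈ -0.15419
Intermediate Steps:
Mul(Add(-116590, 178445), Pow(Add(Add(-158, Mul(-149, Add(9, Mul(-6, 2)))), -401440), -1)) = Mul(61855, Pow(Add(Add(-158, Mul(-149, Add(9, -12))), -401440), -1)) = Mul(61855, Pow(Add(Add(-158, Mul(-149, -3)), -401440), -1)) = Mul(61855, Pow(Add(Add(-158, 447), -401440), -1)) = Mul(61855, Pow(Add(289, -401440), -1)) = Mul(61855, Pow(-401151, -1)) = Mul(61855, Rational(-1, 401151)) = Rational(-61855, 401151)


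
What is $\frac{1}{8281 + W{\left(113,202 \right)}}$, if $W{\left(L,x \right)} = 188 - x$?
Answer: $\frac{1}{8267} \approx 0.00012096$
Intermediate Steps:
$\frac{1}{8281 + W{\left(113,202 \right)}} = \frac{1}{8281 + \left(188 - 202\right)} = \frac{1}{8281 - 14} = \frac{1}{8267}$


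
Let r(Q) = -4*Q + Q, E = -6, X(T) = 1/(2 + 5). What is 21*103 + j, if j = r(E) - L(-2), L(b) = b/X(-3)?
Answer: 2195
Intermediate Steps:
X(T) = 1/7
r(Q) = -3*Q
L(b) = 7*b (L(b) = b/(1/7) = b*7 = 7*b)
j = 32 (j = -3*(-6) - 7*(-2) = 18 - 1*(-14) = 18 + 14 = 32)
21*103 + j = 21*103 + 32 = 2163 + 32 = 2195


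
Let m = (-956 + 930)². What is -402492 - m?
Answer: -403168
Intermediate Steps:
m = 676 (m = (-26)² = 676)
-402492 - m = -402492 - 1*676 = -402492 - 676 = -403168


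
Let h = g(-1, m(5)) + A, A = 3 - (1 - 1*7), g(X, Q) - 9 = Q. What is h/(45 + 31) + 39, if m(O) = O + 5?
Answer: 748/19 ≈ 39.368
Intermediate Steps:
m(O) = 5 + O
g(X, Q) = 9 + Q
A = 9 (A = 3 - (1 - 7) = 3 - 1*(-6) = 3 + 6 = 9)
h = 28 (h = (9 + (5 + 5)) + 9 = (9 + 10) + 9 = 19 + 9 = 28)
h/(45 + 31) + 39 = 28/(45 + 31) + 39 = 28/76 + 39 = 28*(1/76) + 39 = 7/19 + 39 = 748/19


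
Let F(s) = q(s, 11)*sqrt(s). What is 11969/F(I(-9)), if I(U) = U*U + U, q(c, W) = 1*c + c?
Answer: 11969*sqrt(2)/1728 ≈ 9.7956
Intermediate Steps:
q(c, W) = 2*c (q(c, W) = c + c = 2*c)
I(U) = U + U**2 (I(U) = U**2 + U = U + U**2)
F(s) = 2*s**(3/2) (F(s) = (2*s)*sqrt(s) = 2*s**(3/2))
11969/F(I(-9)) = 11969/((2*(-9*(1 - 9))**(3/2))) = 11969/((2*(-9*(-8))**(3/2))) = 11969/((2*72**(3/2))) = 11969/((2*(432*sqrt(2)))) = 11969/((864*sqrt(2))) = 11969*(sqrt(2)/1728) = 11969*sqrt(2)/1728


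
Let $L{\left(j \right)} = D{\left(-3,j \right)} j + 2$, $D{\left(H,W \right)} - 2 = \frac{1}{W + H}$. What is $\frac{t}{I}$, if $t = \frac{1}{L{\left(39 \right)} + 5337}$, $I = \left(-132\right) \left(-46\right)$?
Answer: $\frac{1}{32898602} \approx 3.0396 \cdot 10^{-8}$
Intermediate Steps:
$D{\left(H,W \right)} = 2 + \frac{1}{H + W}$ ($D{\left(H,W \right)} = 2 + \frac{1}{W + H} = 2 + \frac{1}{H + W}$)
$L{\left(j \right)} = 2 + \frac{j \left(-5 + 2 j\right)}{-3 + j}$ ($L{\left(j \right)} = \frac{1 + 2 \left(-3\right) + 2 j}{-3 + j} j + 2 = \frac{1 - 6 + 2 j}{-3 + j} j + 2 = \frac{-5 + 2 j}{-3 + j} j + 2 = \frac{j \left(-5 + 2 j\right)}{-3 + j} + 2 = 2 + \frac{j \left(-5 + 2 j\right)}{-3 + j}$)
$I = 6072$
$t = \frac{12}{65017}$ ($t = \frac{1}{\frac{-6 - 117 + 2 \cdot 39^{2}}{-3 + 39} + 5337} = \frac{1}{\frac{-6 - 117 + 2 \cdot 1521}{36} + 5337} = \frac{1}{\frac{-6 - 117 + 3042}{36} + 5337} = \frac{1}{\frac{1}{36} \cdot 2919 + 5337} = \frac{1}{\frac{973}{12} + 5337} = \frac{1}{\frac{65017}{12}} = \frac{12}{65017} \approx 0.00018457$)
$\frac{t}{I} = \frac{12}{65017 \cdot 6072} = \frac{12}{65017} \cdot \frac{1}{6072} = \frac{1}{32898602}$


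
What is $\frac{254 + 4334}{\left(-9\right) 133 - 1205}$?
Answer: $- \frac{2294}{1201} \approx -1.9101$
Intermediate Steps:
$\frac{254 + 4334}{\left(-9\right) 133 - 1205} = \frac{4588}{-1197 - 1205} = \frac{4588}{-2402} = 4588 \left(- \frac{1}{2402}\right) = - \frac{2294}{1201}$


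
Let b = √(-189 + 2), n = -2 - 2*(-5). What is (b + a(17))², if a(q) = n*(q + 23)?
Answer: (320 + I*√187)² ≈ 1.0221e+5 + 8751.9*I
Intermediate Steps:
n = 8 (n = -2 + 10 = 8)
a(q) = 184 + 8*q (a(q) = 8*(q + 23) = 8*(23 + q) = 184 + 8*q)
b = I*√187 (b = √(-187) = I*√187 ≈ 13.675*I)
(b + a(17))² = (I*√187 + (184 + 8*17))² = (I*√187 + (184 + 136))² = (I*√187 + 320)² = (320 + I*√187)²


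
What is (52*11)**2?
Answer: 327184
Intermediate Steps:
(52*11)**2 = 572**2 = 327184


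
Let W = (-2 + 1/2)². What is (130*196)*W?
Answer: 57330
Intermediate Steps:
W = 9/4 (W = (-2 + ½)² = (-3/2)² = 9/4 ≈ 2.2500)
(130*196)*W = (130*196)*(9/4) = 25480*(9/4) = 57330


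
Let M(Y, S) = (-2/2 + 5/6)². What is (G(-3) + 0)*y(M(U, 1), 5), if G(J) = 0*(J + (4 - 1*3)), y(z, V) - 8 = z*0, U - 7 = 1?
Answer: 0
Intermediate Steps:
U = 8 (U = 7 + 1 = 8)
M(Y, S) = 1/36 (M(Y, S) = (-2*½ + 5*(⅙))² = (-1 + ⅚)² = (-⅙)² = 1/36)
y(z, V) = 8 (y(z, V) = 8 + z*0 = 8 + 0 = 8)
G(J) = 0 (G(J) = 0*(J + (4 - 3)) = 0*(J + 1) = 0*(1 + J) = 0)
(G(-3) + 0)*y(M(U, 1), 5) = (0 + 0)*8 = 0*8 = 0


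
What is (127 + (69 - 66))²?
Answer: 16900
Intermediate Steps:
(127 + (69 - 66))² = (127 + 3)² = 130² = 16900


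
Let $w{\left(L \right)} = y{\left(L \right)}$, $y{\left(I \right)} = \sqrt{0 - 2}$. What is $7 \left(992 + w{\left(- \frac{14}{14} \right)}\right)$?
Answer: $6944 + 7 i \sqrt{2} \approx 6944.0 + 9.8995 i$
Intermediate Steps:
$y{\left(I \right)} = i \sqrt{2}$ ($y{\left(I \right)} = \sqrt{-2} = i \sqrt{2}$)
$w{\left(L \right)} = i \sqrt{2}$
$7 \left(992 + w{\left(- \frac{14}{14} \right)}\right) = 7 \left(992 + i \sqrt{2}\right) = 6944 + 7 i \sqrt{2}$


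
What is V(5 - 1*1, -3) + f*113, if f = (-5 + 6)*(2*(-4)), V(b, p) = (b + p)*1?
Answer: -903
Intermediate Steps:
V(b, p) = b + p
f = -8 (f = 1*(-8) = -8)
V(5 - 1*1, -3) + f*113 = ((5 - 1*1) - 3) - 8*113 = ((5 - 1) - 3) - 904 = (4 - 3) - 904 = 1 - 904 = -903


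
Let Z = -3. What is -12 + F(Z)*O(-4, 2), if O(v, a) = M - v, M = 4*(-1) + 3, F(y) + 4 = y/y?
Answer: -21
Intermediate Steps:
F(y) = -3 (F(y) = -4 + y/y = -4 + 1 = -3)
M = -1 (M = -4 + 3 = -1)
O(v, a) = -1 - v
-12 + F(Z)*O(-4, 2) = -12 - 3*(-1 - 1*(-4)) = -12 - 3*(-1 + 4) = -12 - 3*3 = -12 - 9 = -21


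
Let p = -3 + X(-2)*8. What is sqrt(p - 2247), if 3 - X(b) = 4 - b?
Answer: I*sqrt(2274) ≈ 47.686*I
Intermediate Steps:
X(b) = -1 + b (X(b) = 3 - (4 - b) = 3 + (-4 + b) = -1 + b)
p = -27 (p = -3 + (-1 - 2)*8 = -3 - 3*8 = -3 - 24 = -27)
sqrt(p - 2247) = sqrt(-27 - 2247) = sqrt(-2274) = I*sqrt(2274)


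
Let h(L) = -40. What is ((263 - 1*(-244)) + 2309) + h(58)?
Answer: 2776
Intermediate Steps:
((263 - 1*(-244)) + 2309) + h(58) = ((263 - 1*(-244)) + 2309) - 40 = ((263 + 244) + 2309) - 40 = (507 + 2309) - 40 = 2816 - 40 = 2776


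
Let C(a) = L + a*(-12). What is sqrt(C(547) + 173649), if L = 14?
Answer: sqrt(167099) ≈ 408.78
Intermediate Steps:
C(a) = 14 - 12*a (C(a) = 14 + a*(-12) = 14 - 12*a)
sqrt(C(547) + 173649) = sqrt((14 - 12*547) + 173649) = sqrt((14 - 6564) + 173649) = sqrt(-6550 + 173649) = sqrt(167099)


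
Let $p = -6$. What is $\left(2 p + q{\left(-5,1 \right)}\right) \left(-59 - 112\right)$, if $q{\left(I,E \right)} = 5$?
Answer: $1197$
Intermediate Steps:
$\left(2 p + q{\left(-5,1 \right)}\right) \left(-59 - 112\right) = \left(2 \left(-6\right) + 5\right) \left(-59 - 112\right) = \left(-12 + 5\right) \left(-171\right) = \left(-7\right) \left(-171\right) = 1197$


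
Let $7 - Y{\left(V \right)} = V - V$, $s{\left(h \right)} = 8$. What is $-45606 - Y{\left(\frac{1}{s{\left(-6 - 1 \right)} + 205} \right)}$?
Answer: $-45613$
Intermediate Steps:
$Y{\left(V \right)} = 7$ ($Y{\left(V \right)} = 7 - \left(V - V\right) = 7 - 0 = 7 + 0 = 7$)
$-45606 - Y{\left(\frac{1}{s{\left(-6 - 1 \right)} + 205} \right)} = -45606 - 7 = -45613$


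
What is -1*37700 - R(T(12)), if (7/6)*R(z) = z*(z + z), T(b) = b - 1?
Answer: -265352/7 ≈ -37907.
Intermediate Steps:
T(b) = -1 + b
R(z) = 12*z²/7 (R(z) = 6*(z*(z + z))/7 = 6*(z*(2*z))/7 = 6*(2*z²)/7 = 12*z²/7)
-1*37700 - R(T(12)) = -1*37700 - 12*(-1 + 12)²/7 = -37700 - 12*11²/7 = -37700 - 12*121/7 = -37700 - 1*1452/7 = -37700 - 1452/7 = -265352/7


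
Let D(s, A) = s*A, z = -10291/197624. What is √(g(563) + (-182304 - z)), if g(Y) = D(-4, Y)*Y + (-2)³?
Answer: I*√14159361536895526/98812 ≈ 1204.2*I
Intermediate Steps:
z = -10291/197624 (z = -10291*1/197624 = -10291/197624 ≈ -0.052074)
D(s, A) = A*s
g(Y) = -8 - 4*Y² (g(Y) = (Y*(-4))*Y + (-2)³ = (-4*Y)*Y - 8 = -4*Y² - 8 = -8 - 4*Y²)
√(g(563) + (-182304 - z)) = √((-8 - 4*563²) + (-182304 - 1*(-10291/197624))) = √((-8 - 4*316969) + (-182304 + 10291/197624)) = √((-8 - 1267876) - 36027635405/197624) = √(-1267884 - 36027635405/197624) = √(-286591943021/197624) = I*√14159361536895526/98812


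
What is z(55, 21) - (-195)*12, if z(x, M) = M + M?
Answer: 2382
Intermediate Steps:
z(x, M) = 2*M
z(55, 21) - (-195)*12 = 2*21 - (-195)*12 = 42 - 1*(-2340) = 42 + 2340 = 2382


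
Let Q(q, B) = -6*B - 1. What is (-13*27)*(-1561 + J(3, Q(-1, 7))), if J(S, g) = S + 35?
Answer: 534573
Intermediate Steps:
Q(q, B) = -1 - 6*B
J(S, g) = 35 + S
(-13*27)*(-1561 + J(3, Q(-1, 7))) = (-13*27)*(-1561 + (35 + 3)) = -351*(-1561 + 38) = -351*(-1523) = 534573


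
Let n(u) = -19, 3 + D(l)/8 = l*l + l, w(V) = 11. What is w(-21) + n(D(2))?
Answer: -8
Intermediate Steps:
D(l) = -24 + 8*l + 8*l**2 (D(l) = -24 + 8*(l*l + l) = -24 + 8*(l**2 + l) = -24 + 8*(l + l**2) = -24 + (8*l + 8*l**2) = -24 + 8*l + 8*l**2)
w(-21) + n(D(2)) = 11 - 19 = -8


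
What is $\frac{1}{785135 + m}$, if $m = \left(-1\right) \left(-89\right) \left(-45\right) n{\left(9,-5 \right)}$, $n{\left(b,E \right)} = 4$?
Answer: $\frac{1}{769115} \approx 1.3002 \cdot 10^{-6}$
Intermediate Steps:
$m = -16020$ ($m = \left(-1\right) \left(-89\right) \left(-45\right) 4 = 89 \left(-45\right) 4 = \left(-4005\right) 4 = -16020$)
$\frac{1}{785135 + m} = \frac{1}{785135 - 16020} = \frac{1}{769115}$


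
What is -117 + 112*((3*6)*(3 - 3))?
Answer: -117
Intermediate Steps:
-117 + 112*((3*6)*(3 - 3)) = -117 + 112*(18*0) = -117 + 112*0 = -117 + 0 = -117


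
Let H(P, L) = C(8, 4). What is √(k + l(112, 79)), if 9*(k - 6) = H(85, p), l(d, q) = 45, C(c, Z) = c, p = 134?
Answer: √467/3 ≈ 7.2034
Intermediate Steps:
H(P, L) = 8
k = 62/9 (k = 6 + (⅑)*8 = 6 + 8/9 = 62/9 ≈ 6.8889)
√(k + l(112, 79)) = √(62/9 + 45) = √(467/9) = √467/3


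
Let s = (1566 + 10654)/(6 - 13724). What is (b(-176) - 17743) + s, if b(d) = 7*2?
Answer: -121609321/6859 ≈ -17730.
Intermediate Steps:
s = -6110/6859 (s = 12220/(-13718) = 12220*(-1/13718) = -6110/6859 ≈ -0.89080)
b(d) = 14
(b(-176) - 17743) + s = (14 - 17743) - 6110/6859 = -17729 - 6110/6859 = -121609321/6859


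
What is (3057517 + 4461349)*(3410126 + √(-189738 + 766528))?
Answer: 25640280437116 + 7518866*√576790 ≈ 2.5646e+13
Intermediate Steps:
(3057517 + 4461349)*(3410126 + √(-189738 + 766528)) = 7518866*(3410126 + √576790) = 25640280437116 + 7518866*√576790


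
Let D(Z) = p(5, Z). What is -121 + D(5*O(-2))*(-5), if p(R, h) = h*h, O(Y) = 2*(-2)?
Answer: -2121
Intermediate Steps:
O(Y) = -4
p(R, h) = h²
D(Z) = Z²
-121 + D(5*O(-2))*(-5) = -121 + (5*(-4))²*(-5) = -121 + (-20)²*(-5) = -121 + 400*(-5) = -121 - 2000 = -2121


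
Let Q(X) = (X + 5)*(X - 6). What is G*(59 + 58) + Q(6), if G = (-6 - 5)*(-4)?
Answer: 5148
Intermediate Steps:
G = 44 (G = -11*(-4) = 44)
Q(X) = (-6 + X)*(5 + X) (Q(X) = (5 + X)*(-6 + X) = (-6 + X)*(5 + X))
G*(59 + 58) + Q(6) = 44*(59 + 58) + (-30 + 6² - 1*6) = 44*117 + (-30 + 36 - 6) = 5148 + 0 = 5148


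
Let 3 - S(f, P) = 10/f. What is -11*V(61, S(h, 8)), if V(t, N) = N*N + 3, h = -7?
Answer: -12188/49 ≈ -248.73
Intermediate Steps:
S(f, P) = 3 - 10/f
V(t, N) = 3 + N² (V(t, N) = N² + 3 = 3 + N²)
-11*V(61, S(h, 8)) = -11*(3 + (3 - 10/(-7))²) = -11*(3 + (3 - 10*(-⅐))²) = -11*(3 + (3 + 10/7)²) = -11*(3 + (31/7)²) = -11*(3 + 961/49) = -11*1108/49 = -12188/49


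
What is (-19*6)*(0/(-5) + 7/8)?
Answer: -399/4 ≈ -99.750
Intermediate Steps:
(-19*6)*(0/(-5) + 7/8) = -114*(0*(-⅕) + 7*(⅛)) = -114*(0 + 7/8) = -114*7/8 = -399/4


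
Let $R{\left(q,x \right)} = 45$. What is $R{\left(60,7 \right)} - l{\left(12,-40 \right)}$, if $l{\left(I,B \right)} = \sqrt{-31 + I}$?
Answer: $45 - i \sqrt{19} \approx 45.0 - 4.3589 i$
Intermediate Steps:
$R{\left(60,7 \right)} - l{\left(12,-40 \right)} = 45 - \sqrt{-31 + 12} = 45 - \sqrt{-19} = 45 - i \sqrt{19}$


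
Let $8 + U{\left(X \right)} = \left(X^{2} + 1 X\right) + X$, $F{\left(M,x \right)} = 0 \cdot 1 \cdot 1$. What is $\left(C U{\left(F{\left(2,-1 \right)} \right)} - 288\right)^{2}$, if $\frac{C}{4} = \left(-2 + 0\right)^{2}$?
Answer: $173056$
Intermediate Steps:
$F{\left(M,x \right)} = 0$ ($F{\left(M,x \right)} = 0 \cdot 1 = 0$)
$U{\left(X \right)} = -8 + X^{2} + 2 X$ ($U{\left(X \right)} = -8 + \left(\left(X^{2} + 1 X\right) + X\right) = -8 + \left(\left(X^{2} + X\right) + X\right) = -8 + \left(\left(X + X^{2}\right) + X\right) = -8 + \left(X^{2} + 2 X\right) = -8 + X^{2} + 2 X$)
$C = 16$ ($C = 4 \left(-2 + 0\right)^{2} = 4 \left(-2\right)^{2} = 4 \cdot 4 = 16$)
$\left(C U{\left(F{\left(2,-1 \right)} \right)} - 288\right)^{2} = \left(16 \left(-8 + 0^{2} + 2 \cdot 0\right) - 288\right)^{2} = \left(16 \left(-8 + 0 + 0\right) - 288\right)^{2} = \left(16 \left(-8\right) - 288\right)^{2} = \left(-128 - 288\right)^{2} = \left(-416\right)^{2} = 173056$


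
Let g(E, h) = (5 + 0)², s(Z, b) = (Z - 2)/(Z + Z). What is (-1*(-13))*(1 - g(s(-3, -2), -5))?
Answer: -312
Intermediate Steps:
s(Z, b) = (-2 + Z)/(2*Z) (s(Z, b) = (-2 + Z)/((2*Z)) = (-2 + Z)*(1/(2*Z)) = (-2 + Z)/(2*Z))
g(E, h) = 25 (g(E, h) = 5² = 25)
(-1*(-13))*(1 - g(s(-3, -2), -5)) = (-1*(-13))*(1 - 1*25) = 13*(1 - 25) = 13*(-24) = -312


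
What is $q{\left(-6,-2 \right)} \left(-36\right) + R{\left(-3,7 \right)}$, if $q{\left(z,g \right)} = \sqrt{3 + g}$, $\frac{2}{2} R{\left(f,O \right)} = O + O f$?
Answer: $-50$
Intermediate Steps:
$R{\left(f,O \right)} = O + O f$
$q{\left(-6,-2 \right)} \left(-36\right) + R{\left(-3,7 \right)} = \sqrt{3 - 2} \left(-36\right) + 7 \left(1 - 3\right) = \sqrt{1} \left(-36\right) + 7 \left(-2\right) = 1 \left(-36\right) - 14 = -36 - 14 = -50$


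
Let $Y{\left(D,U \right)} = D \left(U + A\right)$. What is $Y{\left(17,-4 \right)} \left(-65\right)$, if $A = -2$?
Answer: $6630$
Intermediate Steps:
$Y{\left(D,U \right)} = D \left(-2 + U\right)$ ($Y{\left(D,U \right)} = D \left(U - 2\right) = D \left(-2 + U\right)$)
$Y{\left(17,-4 \right)} \left(-65\right) = 17 \left(-2 - 4\right) \left(-65\right) = 17 \left(-6\right) \left(-65\right) = \left(-102\right) \left(-65\right) = 6630$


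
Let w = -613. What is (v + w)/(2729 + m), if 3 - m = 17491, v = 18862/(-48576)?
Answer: 14897975/358466592 ≈ 0.041560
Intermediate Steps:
v = -9431/24288 (v = 18862*(-1/48576) = -9431/24288 ≈ -0.38830)
m = -17488 (m = 3 - 1*17491 = 3 - 17491 = -17488)
(v + w)/(2729 + m) = (-9431/24288 - 613)/(2729 - 17488) = -14897975/24288/(-14759) = -14897975/24288*(-1/14759) = 14897975/358466592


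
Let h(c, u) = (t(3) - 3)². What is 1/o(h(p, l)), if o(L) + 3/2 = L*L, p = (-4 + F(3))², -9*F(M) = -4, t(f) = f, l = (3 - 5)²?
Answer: -⅔ ≈ -0.66667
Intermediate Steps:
l = 4 (l = (-2)² = 4)
F(M) = 4/9 (F(M) = -⅑*(-4) = 4/9)
p = 1024/81 (p = (-4 + 4/9)² = (-32/9)² = 1024/81 ≈ 12.642)
h(c, u) = 0 (h(c, u) = (3 - 3)² = 0² = 0)
o(L) = -3/2 + L² (o(L) = -3/2 + L*L = -3/2 + L²)
1/o(h(p, l)) = 1/(-3/2 + 0²) = 1/(-3/2 + 0) = 1/(-3/2) = -⅔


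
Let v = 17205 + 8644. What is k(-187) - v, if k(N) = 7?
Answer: -25842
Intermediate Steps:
v = 25849
k(-187) - v = 7 - 1*25849 = 7 - 25849 = -25842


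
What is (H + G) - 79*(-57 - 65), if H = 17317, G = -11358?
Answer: 15597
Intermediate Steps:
(H + G) - 79*(-57 - 65) = (17317 - 11358) - 79*(-57 - 65) = 5959 - 79*(-122) = 5959 + 9638 = 15597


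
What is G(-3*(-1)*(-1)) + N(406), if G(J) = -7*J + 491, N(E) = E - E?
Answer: 512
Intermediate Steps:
N(E) = 0
G(J) = 491 - 7*J
G(-3*(-1)*(-1)) + N(406) = (491 - 7*(-3*(-1))*(-1)) + 0 = (491 - 21*(-1)) + 0 = (491 - 7*(-3)) + 0 = (491 + 21) + 0 = 512 + 0 = 512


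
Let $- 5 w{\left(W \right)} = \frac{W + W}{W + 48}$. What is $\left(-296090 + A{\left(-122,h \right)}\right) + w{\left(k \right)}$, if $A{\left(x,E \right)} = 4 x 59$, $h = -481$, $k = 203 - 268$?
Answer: $- \frac{5523020}{17} \approx -3.2488 \cdot 10^{5}$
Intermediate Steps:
$k = -65$ ($k = 203 - 268 = -65$)
$A{\left(x,E \right)} = 236 x$
$w{\left(W \right)} = - \frac{2 W}{5 \left(48 + W\right)}$ ($w{\left(W \right)} = - \frac{\left(W + W\right) \frac{1}{W + 48}}{5} = - \frac{2 W \frac{1}{48 + W}}{5} = - \frac{2 W}{5 \left(48 + W\right)}$)
$\left(-296090 + A{\left(-122,h \right)}\right) + w{\left(k \right)} = \left(-296090 + 236 \left(-122\right)\right) - - \frac{130}{240 + 5 \left(-65\right)} = \left(-296090 - 28792\right) - - \frac{130}{240 - 325} = -324882 - - \frac{130}{-85} = -324882 - \left(-130\right) \left(- \frac{1}{85}\right) = -324882 - \frac{26}{17} = - \frac{5523020}{17}$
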